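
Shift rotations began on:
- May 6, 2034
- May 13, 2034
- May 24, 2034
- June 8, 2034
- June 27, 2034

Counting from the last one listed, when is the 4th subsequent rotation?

Gaps: 7, 11, 15, 19 days — each gap is 4 larger than the previous one.
Next gap: 23 days. June 27, 2034 + 23 days = July 20, 2034.
Next gap: 27 days. July 20, 2034 + 27 days = August 16, 2034.
Next gap: 31 days. August 16, 2034 + 31 days = September 16, 2034.
Next gap: 35 days. September 16, 2034 + 35 days = October 21, 2034.

October 21, 2034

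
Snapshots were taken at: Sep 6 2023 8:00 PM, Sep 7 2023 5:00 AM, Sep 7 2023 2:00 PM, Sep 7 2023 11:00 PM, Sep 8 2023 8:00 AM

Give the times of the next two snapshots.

Spacing: 9, 9, 9, 9 h — constant 9 h.
Sep 8 2023 8:00 AM + 9 h = Sep 8 2023 5:00 PM.
Sep 8 2023 5:00 PM + 9 h = Sep 9 2023 2:00 AM.

Sep 8 2023 5:00 PM, Sep 9 2023 2:00 AM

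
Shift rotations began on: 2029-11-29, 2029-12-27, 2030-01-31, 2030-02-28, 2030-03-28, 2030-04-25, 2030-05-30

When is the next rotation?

These are Thursdays with 28, 35, 28, 28, 28, 35-day gaps.
Each is the final Thursday of its month — 2029-11-29 is past the 28th, so '4th Thursday' doesn't fit.
Last Thursday of June 2030: 2030-06-27.

2030-06-27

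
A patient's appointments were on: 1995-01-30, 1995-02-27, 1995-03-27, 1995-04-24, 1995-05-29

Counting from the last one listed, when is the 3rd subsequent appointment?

1995-08-28

These are Mondays with 28, 28, 28, 35-day gaps.
Each is the final Monday of its month — 1995-01-30 is past the 28th, so '4th Monday' doesn't fit.
Last Monday of June 1995: 1995-06-26.
Last Monday of July 1995: 1995-07-31.
August 1995 ends with Monday 1995-08-28.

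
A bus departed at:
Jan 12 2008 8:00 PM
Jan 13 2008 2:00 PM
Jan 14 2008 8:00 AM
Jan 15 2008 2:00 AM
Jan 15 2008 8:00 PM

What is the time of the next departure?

Spacing: 18, 18, 18, 18 h — constant 18 h.
Jan 15 2008 8:00 PM + 18 h = Jan 16 2008 2:00 PM.

Jan 16 2008 2:00 PM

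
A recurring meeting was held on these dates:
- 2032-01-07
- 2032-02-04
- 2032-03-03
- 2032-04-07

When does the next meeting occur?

2032-05-05

These are Wednesdays at 28- or 35-day spacing (28, 28, 35).
The pattern: 1st Wednesday of the month.
May 2032 — 1st Wednesday is 2032-05-05.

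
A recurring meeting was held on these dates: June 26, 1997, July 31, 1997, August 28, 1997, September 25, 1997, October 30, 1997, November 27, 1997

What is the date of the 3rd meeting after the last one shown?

These are Thursdays with 35, 28, 28, 35, 28-day gaps.
Each is the final Thursday of its month — July 31, 1997 is past the 28th, so '4th Thursday' doesn't fit.
Last Thursday of December 1997: December 25, 1997.
Last Thursday of January 1998: January 29, 1998.
February 1998 ends with Thursday February 26, 1998.

February 26, 1998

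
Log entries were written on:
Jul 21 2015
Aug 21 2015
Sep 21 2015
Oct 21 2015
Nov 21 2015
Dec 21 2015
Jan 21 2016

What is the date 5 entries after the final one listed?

Jun 21 2016

The day-of-month is always 21 (31, 31, 30, 31, 30, 31 days between events).
So this recurs on the 21st of each month.
February 2016: Feb 21 2016.
Next: March 2016 → Mar 21 2016.
April 2016: Apr 21 2016.
May 2016: May 21 2016.
June 2016: Jun 21 2016.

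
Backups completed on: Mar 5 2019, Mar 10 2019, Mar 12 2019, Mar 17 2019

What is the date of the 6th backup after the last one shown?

Gaps: 5, 2, 5 days — not constant, but cyclic with period 2.
The events fall on every Tuesday and Sunday.
The following Tuesday is Mar 19 2019.
Next Sunday: Mar 24 2019.
Next Tuesday: Mar 26 2019.
Next Sunday: Mar 31 2019.
Next Tuesday: Apr 2 2019.
Next Sunday: Apr 7 2019.

Apr 7 2019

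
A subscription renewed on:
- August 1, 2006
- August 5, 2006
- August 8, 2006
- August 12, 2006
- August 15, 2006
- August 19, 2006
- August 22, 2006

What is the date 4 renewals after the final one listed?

The gap pattern 4, 3, 4, 3, 4, 3 repeats every 2 events.
These are the Tuesdays and Saturdays of each week.
Next Saturday: August 26, 2006.
The following Tuesday is August 29, 2006.
The following Saturday is September 2, 2006.
Next Tuesday: September 5, 2006.

September 5, 2006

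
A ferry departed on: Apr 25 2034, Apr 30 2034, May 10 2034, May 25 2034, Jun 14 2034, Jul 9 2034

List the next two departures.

Aug 8 2034, Sep 12 2034

Intervals are 5, 10, 15, 20, 25 days — an arithmetic progression with common difference 5.
Next gap: 30 days. Jul 9 2034 + 30 days = Aug 8 2034.
Next gap: 35 days. Aug 8 2034 + 35 days = Sep 12 2034.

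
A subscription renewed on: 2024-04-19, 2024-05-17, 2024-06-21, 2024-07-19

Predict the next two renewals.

2024-08-16, 2024-09-20

These are Fridays at 28- or 35-day spacing (28, 35, 28).
The pattern: 3rd Friday of the month.
3rd Friday of August 2024: 2024-08-16.
September 2024 — 3rd Friday is 2024-09-20.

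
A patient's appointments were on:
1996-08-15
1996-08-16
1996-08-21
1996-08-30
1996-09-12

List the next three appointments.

1996-09-29, 1996-10-20, 1996-11-14

Intervals are 1, 5, 9, 13 days — an arithmetic progression with common difference 4.
Next gap: 17 days. 1996-09-12 + 17 days = 1996-09-29.
Next gap: 21 days. 1996-09-29 + 21 days = 1996-10-20.
Next gap: 25 days. 1996-10-20 + 25 days = 1996-11-14.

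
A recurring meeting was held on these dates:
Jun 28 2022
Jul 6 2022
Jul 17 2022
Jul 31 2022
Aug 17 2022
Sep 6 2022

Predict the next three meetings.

The spacing grows by 3 each time: 8, 11, 14, 17, 20 days.
Next gap: 23 days. Sep 6 2022 + 23 days = Sep 29 2022.
Next gap: 26 days. Sep 29 2022 + 26 days = Oct 25 2022.
Next gap: 29 days. Oct 25 2022 + 29 days = Nov 23 2022.

Sep 29 2022, Oct 25 2022, Nov 23 2022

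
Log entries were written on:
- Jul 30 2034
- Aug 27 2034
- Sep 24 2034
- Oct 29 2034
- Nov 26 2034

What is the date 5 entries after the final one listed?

Apr 29 2035

Every date is a Sunday; gaps 28, 28, 35, 28 days.
Each is the last Sunday of its month (at least one falls on the 29th or later, ruling out '4th Sunday').
December 2034 ends with Sunday Dec 31 2034.
January 2035 ends with Sunday Jan 28 2035.
Last Sunday of February 2035: Feb 25 2035.
Last Sunday of March 2035: Mar 25 2035.
April 2035 ends with Sunday Apr 29 2035.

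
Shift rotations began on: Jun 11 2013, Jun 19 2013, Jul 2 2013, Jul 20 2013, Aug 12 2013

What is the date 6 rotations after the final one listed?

The spacing grows by 5 each time: 8, 13, 18, 23 days.
Next gap: 28 days. Aug 12 2013 + 28 days = Sep 9 2013.
Next gap: 33 days. Sep 9 2013 + 33 days = Oct 12 2013.
Next gap: 38 days. Oct 12 2013 + 38 days = Nov 19 2013.
Next gap: 43 days. Nov 19 2013 + 43 days = Jan 1 2014.
Next gap: 48 days. Jan 1 2014 + 48 days = Feb 18 2014.
Next gap: 53 days. Feb 18 2014 + 53 days = Apr 12 2014.

Apr 12 2014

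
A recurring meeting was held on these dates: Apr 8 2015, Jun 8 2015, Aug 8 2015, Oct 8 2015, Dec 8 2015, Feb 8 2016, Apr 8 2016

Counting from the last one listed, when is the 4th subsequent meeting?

Dec 8 2016

Gaps: 61, 61, 61, 61, 62, 60 days — not constant. Every event is on the 8th of the month.
Pattern: the 8th of every 2 months.
June 2016: Jun 8 2016.
August 2016: Aug 8 2016.
October 2016: Oct 8 2016.
December 2016: Dec 8 2016.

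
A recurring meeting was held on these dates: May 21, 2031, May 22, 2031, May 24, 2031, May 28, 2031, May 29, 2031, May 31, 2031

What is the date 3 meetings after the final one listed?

Gaps: 1, 2, 4, 1, 2 days — not constant, but cyclic with period 3.
The events fall on every Wednesday, Thursday and Saturday.
Next Wednesday: June 4, 2031.
Next Thursday: June 5, 2031.
Next Saturday: June 7, 2031.

June 7, 2031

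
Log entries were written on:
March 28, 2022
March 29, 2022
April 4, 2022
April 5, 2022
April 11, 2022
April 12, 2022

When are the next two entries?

April 18, 2022; April 19, 2022

Every event lands on a Monday or Tuesday (gaps cycle 1, 6, 1, 6, 1).
So the schedule is: every Monday and Tuesday.
The following Monday is April 18, 2022.
The following Tuesday is April 19, 2022.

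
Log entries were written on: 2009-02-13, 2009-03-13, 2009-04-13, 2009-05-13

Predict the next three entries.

The day-of-month is always 13 (28, 31, 30 days between events).
So this recurs on the 13th of each month.
Next: June 2009 → 2009-06-13.
July 2009: 2009-07-13.
Next: August 2009 → 2009-08-13.

2009-06-13, 2009-07-13, 2009-08-13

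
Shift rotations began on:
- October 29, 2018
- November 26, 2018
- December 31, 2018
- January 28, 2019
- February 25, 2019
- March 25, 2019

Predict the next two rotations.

April 29, 2019; May 27, 2019

All Mondays; the gaps (28, 35, 28, 28, 28) vary with month length.
This is the last Monday of each month.
April 2019 ends with Monday April 29, 2019.
Last Monday of May 2019: May 27, 2019.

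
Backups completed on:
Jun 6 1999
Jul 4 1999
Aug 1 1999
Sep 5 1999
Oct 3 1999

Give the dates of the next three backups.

Gaps: 28, 28, 35, 28 days — a mix of 28 and 35. Every date is a Sunday.
Each is the 1st Sunday of its month.
November 1999 — 1st Sunday is Nov 7 1999.
1st Sunday of December 1999: Dec 5 1999.
January 2000 — 1st Sunday is Jan 2 2000.

Nov 7 1999, Dec 5 1999, Jan 2 2000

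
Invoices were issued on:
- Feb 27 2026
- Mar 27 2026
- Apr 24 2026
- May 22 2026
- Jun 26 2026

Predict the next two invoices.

All dates are Fridays, 28, 28, 28, 35 days apart.
Specifically, the 4th Friday of each month.
4th Friday of July 2026: Jul 24 2026.
August 2026 — 4th Friday is Aug 28 2026.

Jul 24 2026, Aug 28 2026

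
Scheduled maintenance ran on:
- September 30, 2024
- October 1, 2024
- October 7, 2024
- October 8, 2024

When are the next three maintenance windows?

Every event lands on a Monday or Tuesday (gaps cycle 1, 6, 1).
So the schedule is: every Monday and Tuesday.
Next Monday: October 14, 2024.
The following Tuesday is October 15, 2024.
The following Monday is October 21, 2024.

October 14, 2024; October 15, 2024; October 21, 2024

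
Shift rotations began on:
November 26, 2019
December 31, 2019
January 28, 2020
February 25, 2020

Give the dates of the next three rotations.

Every date is a Tuesday; gaps 35, 28, 28 days.
Each is the last Tuesday of its month (at least one falls on the 29th or later, ruling out '4th Tuesday').
March 2020 ends with Tuesday March 31, 2020.
Last Tuesday of April 2020: April 28, 2020.
May 2020 ends with Tuesday May 26, 2020.

March 31, 2020; April 28, 2020; May 26, 2020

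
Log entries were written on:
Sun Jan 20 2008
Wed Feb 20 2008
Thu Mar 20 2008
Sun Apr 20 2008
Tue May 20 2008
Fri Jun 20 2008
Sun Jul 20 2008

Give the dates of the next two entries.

Each date is the 20th; the gaps (31, 29, 31, 30, 31, 30) track the month lengths.
The rule is the 20th of each month.
August 2008: Wed Aug 20 2008.
September 2008: Sat Sep 20 2008.

Wed Aug 20 2008, Sat Sep 20 2008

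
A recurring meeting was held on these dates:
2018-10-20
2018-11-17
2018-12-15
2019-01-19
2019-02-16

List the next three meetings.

2019-03-16, 2019-04-20, 2019-05-18

Gaps: 28, 28, 35, 28 days — a mix of 28 and 35. Every date is a Saturday.
Each is the 3rd Saturday of its month.
March 2019 — 3rd Saturday is 2019-03-16.
3rd Saturday of April 2019: 2019-04-20.
May 2019 — 3rd Saturday is 2019-05-18.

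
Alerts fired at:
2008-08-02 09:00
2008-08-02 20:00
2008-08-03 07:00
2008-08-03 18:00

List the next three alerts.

Gaps: 11, 11, 11 hours — each event is 11 hours after the previous one.
2008-08-03 18:00 + 11 h = 2008-08-04 05:00.
2008-08-04 05:00 + 11 h = 2008-08-04 16:00.
2008-08-04 16:00 + 11 h = 2008-08-05 03:00.

2008-08-04 05:00, 2008-08-04 16:00, 2008-08-05 03:00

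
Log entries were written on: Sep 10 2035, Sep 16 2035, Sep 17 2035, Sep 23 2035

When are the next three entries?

Sep 24 2035, Sep 30 2035, Oct 1 2035

Gaps: 6, 1, 6 days — not constant, but cyclic with period 2.
The events fall on every Monday and Sunday.
Next Monday: Sep 24 2035.
Next Sunday: Sep 30 2035.
The following Monday is Oct 1 2035.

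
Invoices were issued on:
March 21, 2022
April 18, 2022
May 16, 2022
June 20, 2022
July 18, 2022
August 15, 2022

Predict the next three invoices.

September 19, 2022; October 17, 2022; November 21, 2022

These are Mondays at 28- or 35-day spacing (28, 28, 35, 28, 28).
The pattern: 3rd Monday of the month.
3rd Monday of September 2022: September 19, 2022.
October 2022 — 3rd Monday is October 17, 2022.
November 2022 — 3rd Monday is November 21, 2022.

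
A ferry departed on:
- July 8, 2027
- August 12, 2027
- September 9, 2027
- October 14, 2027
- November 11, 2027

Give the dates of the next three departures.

December 9, 2027; January 13, 2028; February 10, 2028

All dates are Thursdays, 35, 28, 35, 28 days apart.
Specifically, the 2nd Thursday of each month.
December 2027 — 2nd Thursday is December 9, 2027.
2nd Thursday of January 2028: January 13, 2028.
2nd Thursday of February 2028: February 10, 2028.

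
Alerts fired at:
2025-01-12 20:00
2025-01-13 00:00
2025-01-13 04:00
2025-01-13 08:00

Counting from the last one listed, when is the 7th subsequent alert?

The interval is a steady 4 hours (4, 4, 4).
2025-01-13 08:00 + 4 h = 2025-01-13 12:00.
2025-01-13 12:00 + 4 h = 2025-01-13 16:00.
2025-01-13 16:00 + 4 h = 2025-01-13 20:00.
2025-01-13 20:00 + 4 h = 2025-01-14 00:00.
2025-01-14 00:00 + 4 h = 2025-01-14 04:00.
2025-01-14 04:00 + 4 h = 2025-01-14 08:00.
2025-01-14 08:00 + 4 h = 2025-01-14 12:00.

2025-01-14 12:00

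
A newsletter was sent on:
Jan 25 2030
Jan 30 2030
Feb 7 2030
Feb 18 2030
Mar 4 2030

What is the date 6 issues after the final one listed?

Jul 29 2030

Intervals are 5, 8, 11, 14 days — an arithmetic progression with common difference 3.
Next gap: 17 days. Mar 4 2030 + 17 days = Mar 21 2030.
Next gap: 20 days. Mar 21 2030 + 20 days = Apr 10 2030.
Next gap: 23 days. Apr 10 2030 + 23 days = May 3 2030.
Next gap: 26 days. May 3 2030 + 26 days = May 29 2030.
Next gap: 29 days. May 29 2030 + 29 days = Jun 27 2030.
Next gap: 32 days. Jun 27 2030 + 32 days = Jul 29 2030.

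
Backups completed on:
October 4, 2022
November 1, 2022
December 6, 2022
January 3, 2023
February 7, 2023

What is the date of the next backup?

Gaps: 28, 35, 28, 35 days — a mix of 28 and 35. Every date is a Tuesday.
Each is the 1st Tuesday of its month.
March 2023 — 1st Tuesday is March 7, 2023.

March 7, 2023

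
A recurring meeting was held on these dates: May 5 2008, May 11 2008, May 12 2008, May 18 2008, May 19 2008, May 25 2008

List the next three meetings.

Every event lands on a Monday or Sunday (gaps cycle 6, 1, 6, 1, 6).
So the schedule is: every Monday and Sunday.
Next Monday: May 26 2008.
The following Sunday is Jun 1 2008.
The following Monday is Jun 2 2008.

May 26 2008, Jun 1 2008, Jun 2 2008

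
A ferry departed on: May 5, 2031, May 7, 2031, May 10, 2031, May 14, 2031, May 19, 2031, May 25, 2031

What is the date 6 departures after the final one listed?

The spacing grows by 1 each time: 2, 3, 4, 5, 6 days.
Next gap: 7 days. May 25, 2031 + 7 days = June 1, 2031.
Next gap: 8 days. June 1, 2031 + 8 days = June 9, 2031.
Next gap: 9 days. June 9, 2031 + 9 days = June 18, 2031.
Next gap: 10 days. June 18, 2031 + 10 days = June 28, 2031.
Next gap: 11 days. June 28, 2031 + 11 days = July 9, 2031.
Next gap: 12 days. July 9, 2031 + 12 days = July 21, 2031.

July 21, 2031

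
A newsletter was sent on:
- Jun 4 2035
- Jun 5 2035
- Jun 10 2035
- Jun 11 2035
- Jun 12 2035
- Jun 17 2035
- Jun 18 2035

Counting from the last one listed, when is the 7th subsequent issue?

Gaps: 1, 5, 1, 1, 5, 1 days — not constant, but cyclic with period 3.
The events fall on every Monday, Tuesday and Sunday.
The following Tuesday is Jun 19 2035.
Next Sunday: Jun 24 2035.
The following Monday is Jun 25 2035.
The following Tuesday is Jun 26 2035.
Next Sunday: Jul 1 2035.
The following Monday is Jul 2 2035.
Next Tuesday: Jul 3 2035.

Jul 3 2035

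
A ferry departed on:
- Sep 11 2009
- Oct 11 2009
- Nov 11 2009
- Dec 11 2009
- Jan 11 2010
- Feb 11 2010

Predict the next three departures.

Mar 11 2010, Apr 11 2010, May 11 2010

Each date is the 11th; the gaps (30, 31, 30, 31, 31) track the month lengths.
The rule is the 11th of each month.
Next: March 2010 → Mar 11 2010.
Next: April 2010 → Apr 11 2010.
May 2010: May 11 2010.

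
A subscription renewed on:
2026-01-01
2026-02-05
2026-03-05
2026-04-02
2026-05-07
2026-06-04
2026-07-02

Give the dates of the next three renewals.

2026-08-06, 2026-09-03, 2026-10-01

Gaps: 35, 28, 28, 35, 28, 28 days — a mix of 28 and 35. Every date is a Thursday.
Each is the 1st Thursday of its month.
August 2026 — 1st Thursday is 2026-08-06.
1st Thursday of September 2026: 2026-09-03.
October 2026 — 1st Thursday is 2026-10-01.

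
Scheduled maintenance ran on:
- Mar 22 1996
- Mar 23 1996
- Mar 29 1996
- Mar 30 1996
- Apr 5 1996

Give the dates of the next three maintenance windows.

Apr 6 1996, Apr 12 1996, Apr 13 1996

Every event lands on a Friday or Saturday (gaps cycle 1, 6, 1, 6).
So the schedule is: every Friday and Saturday.
The following Saturday is Apr 6 1996.
Next Friday: Apr 12 1996.
Next Saturday: Apr 13 1996.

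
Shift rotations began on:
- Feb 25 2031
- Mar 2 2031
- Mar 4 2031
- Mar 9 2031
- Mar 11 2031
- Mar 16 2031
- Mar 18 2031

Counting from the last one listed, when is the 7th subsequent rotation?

Apr 13 2031

Gaps: 5, 2, 5, 2, 5, 2 days — not constant, but cyclic with period 2.
The events fall on every Tuesday and Sunday.
Next Sunday: Mar 23 2031.
The following Tuesday is Mar 25 2031.
Next Sunday: Mar 30 2031.
Next Tuesday: Apr 1 2031.
The following Sunday is Apr 6 2031.
The following Tuesday is Apr 8 2031.
Next Sunday: Apr 13 2031.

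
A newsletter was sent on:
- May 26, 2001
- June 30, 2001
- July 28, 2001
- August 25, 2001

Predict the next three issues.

September 29, 2001; October 27, 2001; November 24, 2001

All Saturdays; the gaps (35, 28, 28) vary with month length.
This is the last Saturday of each month.
Last Saturday of September 2001: September 29, 2001.
Last Saturday of October 2001: October 27, 2001.
November 2001 ends with Saturday November 24, 2001.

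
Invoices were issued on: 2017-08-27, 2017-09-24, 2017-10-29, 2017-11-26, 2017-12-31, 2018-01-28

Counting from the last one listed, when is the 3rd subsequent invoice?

Every date is a Sunday; gaps 28, 35, 28, 35, 28 days.
Each is the last Sunday of its month (at least one falls on the 29th or later, ruling out '4th Sunday').
Last Sunday of February 2018: 2018-02-25.
March 2018 ends with Sunday 2018-03-25.
Last Sunday of April 2018: 2018-04-29.

2018-04-29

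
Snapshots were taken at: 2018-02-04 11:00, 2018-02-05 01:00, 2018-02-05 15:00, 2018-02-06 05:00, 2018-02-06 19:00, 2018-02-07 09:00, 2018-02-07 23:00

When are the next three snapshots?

The interval is a steady 14 hours (14, 14, 14, 14, 14, 14).
2018-02-07 23:00 + 14 h = 2018-02-08 13:00.
2018-02-08 13:00 + 14 h = 2018-02-09 03:00.
2018-02-09 03:00 + 14 h = 2018-02-09 17:00.

2018-02-08 13:00, 2018-02-09 03:00, 2018-02-09 17:00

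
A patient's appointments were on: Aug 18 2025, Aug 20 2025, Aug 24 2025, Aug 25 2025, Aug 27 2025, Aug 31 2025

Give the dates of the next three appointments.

Every event lands on a Monday or Wednesday or Sunday (gaps cycle 2, 4, 1, 2, 4).
So the schedule is: every Monday, Wednesday and Sunday.
Next Monday: Sep 1 2025.
Next Wednesday: Sep 3 2025.
The following Sunday is Sep 7 2025.

Sep 1 2025, Sep 3 2025, Sep 7 2025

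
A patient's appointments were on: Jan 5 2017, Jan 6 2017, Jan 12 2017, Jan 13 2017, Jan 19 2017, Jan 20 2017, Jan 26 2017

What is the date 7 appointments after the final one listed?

Feb 17 2017

The gap pattern 1, 6, 1, 6, 1, 6 repeats every 2 events.
These are the Thursdays and Fridays of each week.
The following Friday is Jan 27 2017.
Next Thursday: Feb 2 2017.
Next Friday: Feb 3 2017.
The following Thursday is Feb 9 2017.
Next Friday: Feb 10 2017.
The following Thursday is Feb 16 2017.
Next Friday: Feb 17 2017.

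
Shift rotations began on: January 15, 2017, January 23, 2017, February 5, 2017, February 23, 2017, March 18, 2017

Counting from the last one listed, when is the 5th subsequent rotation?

September 24, 2017

Gaps: 8, 13, 18, 23 days — each gap is 5 larger than the previous one.
Next gap: 28 days. March 18, 2017 + 28 days = April 15, 2017.
Next gap: 33 days. April 15, 2017 + 33 days = May 18, 2017.
Next gap: 38 days. May 18, 2017 + 38 days = June 25, 2017.
Next gap: 43 days. June 25, 2017 + 43 days = August 7, 2017.
Next gap: 48 days. August 7, 2017 + 48 days = September 24, 2017.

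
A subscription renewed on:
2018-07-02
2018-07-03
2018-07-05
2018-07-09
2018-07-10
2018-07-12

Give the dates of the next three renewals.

2018-07-16, 2018-07-17, 2018-07-19

The gap pattern 1, 2, 4, 1, 2 repeats every 3 events.
These are the Mondays, Tuesdays and Thursdays of each week.
The following Monday is 2018-07-16.
Next Tuesday: 2018-07-17.
Next Thursday: 2018-07-19.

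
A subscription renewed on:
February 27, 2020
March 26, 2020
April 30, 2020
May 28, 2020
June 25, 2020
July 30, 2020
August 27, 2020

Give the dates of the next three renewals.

All Thursdays; the gaps (28, 35, 28, 28, 35, 28) vary with month length.
This is the last Thursday of each month.
September 2020 ends with Thursday September 24, 2020.
October 2020 ends with Thursday October 29, 2020.
November 2020 ends with Thursday November 26, 2020.

September 24, 2020; October 29, 2020; November 26, 2020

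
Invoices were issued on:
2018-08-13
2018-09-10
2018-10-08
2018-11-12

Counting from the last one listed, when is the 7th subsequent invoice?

Gaps: 28, 28, 35 days — a mix of 28 and 35. Every date is a Monday.
Each is the 2nd Monday of its month.
December 2018 — 2nd Monday is 2018-12-10.
January 2019 — 2nd Monday is 2019-01-14.
2nd Monday of February 2019: 2019-02-11.
March 2019 — 2nd Monday is 2019-03-11.
2nd Monday of April 2019: 2019-04-08.
2nd Monday of May 2019: 2019-05-13.
June 2019 — 2nd Monday is 2019-06-10.

2019-06-10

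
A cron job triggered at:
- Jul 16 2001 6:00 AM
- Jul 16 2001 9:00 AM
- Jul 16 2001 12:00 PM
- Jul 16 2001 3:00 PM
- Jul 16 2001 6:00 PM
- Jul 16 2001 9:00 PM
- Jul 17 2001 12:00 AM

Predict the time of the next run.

Jul 17 2001 3:00 AM

Gaps: 3, 3, 3, 3, 3, 3 hours — each event is 3 hours after the previous one.
Jul 17 2001 12:00 AM + 3 h = Jul 17 2001 3:00 AM.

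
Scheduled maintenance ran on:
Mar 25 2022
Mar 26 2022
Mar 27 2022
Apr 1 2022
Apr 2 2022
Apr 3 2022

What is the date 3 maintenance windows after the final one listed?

The gap pattern 1, 1, 5, 1, 1 repeats every 3 events.
These are the Fridays, Saturdays and Sundays of each week.
Next Friday: Apr 8 2022.
The following Saturday is Apr 9 2022.
The following Sunday is Apr 10 2022.

Apr 10 2022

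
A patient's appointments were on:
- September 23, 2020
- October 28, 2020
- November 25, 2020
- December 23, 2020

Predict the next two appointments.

Gaps: 35, 28, 28 days — a mix of 28 and 35. Every date is a Wednesday.
Each is the 4th Wednesday of its month.
January 2021 — 4th Wednesday is January 27, 2021.
February 2021 — 4th Wednesday is February 24, 2021.

January 27, 2021; February 24, 2021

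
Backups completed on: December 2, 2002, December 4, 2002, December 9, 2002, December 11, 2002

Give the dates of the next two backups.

Gaps: 2, 5, 2 days — not constant, but cyclic with period 2.
The events fall on every Monday and Wednesday.
The following Monday is December 16, 2002.
Next Wednesday: December 18, 2002.

December 16, 2002; December 18, 2002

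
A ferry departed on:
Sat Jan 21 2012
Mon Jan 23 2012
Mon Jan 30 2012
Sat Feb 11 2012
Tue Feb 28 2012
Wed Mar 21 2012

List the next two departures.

Tue Apr 17 2012, Sat May 19 2012

The spacing grows by 5 each time: 2, 7, 12, 17, 22 days.
Next gap: 27 days. Wed Mar 21 2012 + 27 days = Tue Apr 17 2012.
Next gap: 32 days. Tue Apr 17 2012 + 32 days = Sat May 19 2012.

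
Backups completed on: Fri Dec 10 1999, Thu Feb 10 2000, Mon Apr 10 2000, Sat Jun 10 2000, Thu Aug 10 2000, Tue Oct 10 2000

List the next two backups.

Each date is the 10th; the gaps (62, 60, 61, 61, 61) track the month lengths.
The rule is the 10th of every 2 months.
Next: December 2000 → Sun Dec 10 2000.
Next: February 2001 → Sat Feb 10 2001.

Sun Dec 10 2000, Sat Feb 10 2001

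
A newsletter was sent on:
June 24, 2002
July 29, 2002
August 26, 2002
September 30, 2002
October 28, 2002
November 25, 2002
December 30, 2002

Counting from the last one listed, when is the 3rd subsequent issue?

All Mondays; the gaps (35, 28, 35, 28, 28, 35) vary with month length.
This is the last Monday of each month.
Last Monday of January 2003: January 27, 2003.
February 2003 ends with Monday February 24, 2003.
Last Monday of March 2003: March 31, 2003.

March 31, 2003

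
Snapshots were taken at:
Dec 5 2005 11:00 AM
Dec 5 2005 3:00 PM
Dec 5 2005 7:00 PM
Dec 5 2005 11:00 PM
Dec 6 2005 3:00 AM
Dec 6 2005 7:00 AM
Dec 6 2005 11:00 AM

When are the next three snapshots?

The interval is a steady 4 hours (4, 4, 4, 4, 4, 4).
Dec 6 2005 11:00 AM + 4 h = Dec 6 2005 3:00 PM.
Dec 6 2005 3:00 PM + 4 h = Dec 6 2005 7:00 PM.
Dec 6 2005 7:00 PM + 4 h = Dec 6 2005 11:00 PM.

Dec 6 2005 3:00 PM, Dec 6 2005 7:00 PM, Dec 6 2005 11:00 PM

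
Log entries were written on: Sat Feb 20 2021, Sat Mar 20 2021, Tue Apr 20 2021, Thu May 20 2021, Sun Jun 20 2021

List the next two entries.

Each date is the 20th; the gaps (28, 31, 30, 31) track the month lengths.
The rule is the 20th of each month.
Next: July 2021 → Tue Jul 20 2021.
August 2021: Fri Aug 20 2021.

Tue Jul 20 2021, Fri Aug 20 2021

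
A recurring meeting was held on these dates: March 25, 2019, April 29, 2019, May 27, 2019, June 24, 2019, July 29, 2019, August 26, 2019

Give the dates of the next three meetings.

Every date is a Monday; gaps 35, 28, 28, 35, 28 days.
Each is the last Monday of its month (at least one falls on the 29th or later, ruling out '4th Monday').
September 2019 ends with Monday September 30, 2019.
Last Monday of October 2019: October 28, 2019.
Last Monday of November 2019: November 25, 2019.

September 30, 2019; October 28, 2019; November 25, 2019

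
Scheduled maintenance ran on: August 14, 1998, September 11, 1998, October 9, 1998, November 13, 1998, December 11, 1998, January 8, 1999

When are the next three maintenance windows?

February 12, 1999; March 12, 1999; April 9, 1999

These are Fridays at 28- or 35-day spacing (28, 28, 35, 28, 28).
The pattern: 2nd Friday of the month.
February 1999 — 2nd Friday is February 12, 1999.
March 1999 — 2nd Friday is March 12, 1999.
2nd Friday of April 1999: April 9, 1999.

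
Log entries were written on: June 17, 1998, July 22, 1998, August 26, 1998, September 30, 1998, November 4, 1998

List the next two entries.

Every event comes 35 days after the last (35, 35, 35, 35).
November 4, 1998 + 35 days = December 9, 1998.
December 9, 1998 + 35 days = January 13, 1999.

December 9, 1998; January 13, 1999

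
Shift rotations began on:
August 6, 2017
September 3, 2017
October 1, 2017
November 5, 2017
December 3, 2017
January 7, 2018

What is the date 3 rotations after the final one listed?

These are Sundays at 28- or 35-day spacing (28, 28, 35, 28, 35).
The pattern: 1st Sunday of the month.
February 2018 — 1st Sunday is February 4, 2018.
March 2018 — 1st Sunday is March 4, 2018.
1st Sunday of April 2018: April 1, 2018.

April 1, 2018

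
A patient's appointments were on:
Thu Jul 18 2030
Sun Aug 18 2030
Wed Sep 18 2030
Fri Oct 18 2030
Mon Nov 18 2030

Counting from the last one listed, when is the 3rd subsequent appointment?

Each date is the 18th; the gaps (31, 31, 30, 31) track the month lengths.
The rule is the 18th of each month.
December 2030: Wed Dec 18 2030.
Next: January 2031 → Sat Jan 18 2031.
February 2031: Tue Feb 18 2031.

Tue Feb 18 2031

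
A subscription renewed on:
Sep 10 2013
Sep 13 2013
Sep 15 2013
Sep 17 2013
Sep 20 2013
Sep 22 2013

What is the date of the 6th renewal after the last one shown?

The gap pattern 3, 2, 2, 3, 2 repeats every 3 events.
These are the Tuesdays, Fridays and Sundays of each week.
Next Tuesday: Sep 24 2013.
The following Friday is Sep 27 2013.
The following Sunday is Sep 29 2013.
The following Tuesday is Oct 1 2013.
The following Friday is Oct 4 2013.
The following Sunday is Oct 6 2013.

Oct 6 2013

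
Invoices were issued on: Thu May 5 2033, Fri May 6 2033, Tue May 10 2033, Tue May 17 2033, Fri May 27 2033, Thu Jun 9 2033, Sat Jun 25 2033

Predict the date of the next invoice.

Thu Jul 14 2033

Gaps: 1, 4, 7, 10, 13, 16 days — each gap is 3 larger than the previous one.
Next gap: 19 days. Sat Jun 25 2033 + 19 days = Thu Jul 14 2033.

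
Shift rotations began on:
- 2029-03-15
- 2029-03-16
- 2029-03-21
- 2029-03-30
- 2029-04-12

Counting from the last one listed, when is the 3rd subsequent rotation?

2029-06-14

Intervals are 1, 5, 9, 13 days — an arithmetic progression with common difference 4.
Next gap: 17 days. 2029-04-12 + 17 days = 2029-04-29.
Next gap: 21 days. 2029-04-29 + 21 days = 2029-05-20.
Next gap: 25 days. 2029-05-20 + 25 days = 2029-06-14.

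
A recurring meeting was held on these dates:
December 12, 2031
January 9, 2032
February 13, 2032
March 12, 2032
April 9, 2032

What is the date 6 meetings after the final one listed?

These are Fridays at 28- or 35-day spacing (28, 35, 28, 28).
The pattern: 2nd Friday of the month.
2nd Friday of May 2032: May 14, 2032.
2nd Friday of June 2032: June 11, 2032.
July 2032 — 2nd Friday is July 9, 2032.
August 2032 — 2nd Friday is August 13, 2032.
2nd Friday of September 2032: September 10, 2032.
2nd Friday of October 2032: October 8, 2032.

October 8, 2032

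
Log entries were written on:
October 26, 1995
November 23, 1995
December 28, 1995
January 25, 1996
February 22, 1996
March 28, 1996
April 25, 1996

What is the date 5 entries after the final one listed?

September 26, 1996

All dates are Thursdays, 28, 35, 28, 28, 35, 28 days apart.
Specifically, the 4th Thursday of each month.
May 1996 — 4th Thursday is May 23, 1996.
4th Thursday of June 1996: June 27, 1996.
July 1996 — 4th Thursday is July 25, 1996.
4th Thursday of August 1996: August 22, 1996.
September 1996 — 4th Thursday is September 26, 1996.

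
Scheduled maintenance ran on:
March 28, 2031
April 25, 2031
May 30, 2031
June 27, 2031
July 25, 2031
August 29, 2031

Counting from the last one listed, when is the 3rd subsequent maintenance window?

All Fridays; the gaps (28, 35, 28, 28, 35) vary with month length.
This is the last Friday of each month.
Last Friday of September 2031: September 26, 2031.
October 2031 ends with Friday October 31, 2031.
November 2031 ends with Friday November 28, 2031.

November 28, 2031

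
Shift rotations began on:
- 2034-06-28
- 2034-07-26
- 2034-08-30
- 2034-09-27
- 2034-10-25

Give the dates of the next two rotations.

All Wednesdays; the gaps (28, 35, 28, 28) vary with month length.
This is the last Wednesday of each month.
November 2034 ends with Wednesday 2034-11-29.
Last Wednesday of December 2034: 2034-12-27.

2034-11-29, 2034-12-27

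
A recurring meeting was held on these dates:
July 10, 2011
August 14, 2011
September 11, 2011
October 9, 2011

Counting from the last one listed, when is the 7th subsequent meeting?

These are Sundays at 28- or 35-day spacing (35, 28, 28).
The pattern: 2nd Sunday of the month.
November 2011 — 2nd Sunday is November 13, 2011.
2nd Sunday of December 2011: December 11, 2011.
January 2012 — 2nd Sunday is January 8, 2012.
2nd Sunday of February 2012: February 12, 2012.
March 2012 — 2nd Sunday is March 11, 2012.
April 2012 — 2nd Sunday is April 8, 2012.
2nd Sunday of May 2012: May 13, 2012.

May 13, 2012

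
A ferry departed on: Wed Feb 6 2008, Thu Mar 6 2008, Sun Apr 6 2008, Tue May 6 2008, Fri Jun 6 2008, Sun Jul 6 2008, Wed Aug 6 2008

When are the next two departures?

The day-of-month is always 6 (29, 31, 30, 31, 30, 31 days between events).
So this recurs on the 6th of each month.
Next: September 2008 → Sat Sep 6 2008.
Next: October 2008 → Mon Oct 6 2008.

Sat Sep 6 2008, Mon Oct 6 2008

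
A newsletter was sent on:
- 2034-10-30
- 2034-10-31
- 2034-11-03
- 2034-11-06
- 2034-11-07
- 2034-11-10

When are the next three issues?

Every event lands on a Monday or Tuesday or Friday (gaps cycle 1, 3, 3, 1, 3).
So the schedule is: every Monday, Tuesday and Friday.
The following Monday is 2034-11-13.
The following Tuesday is 2034-11-14.
Next Friday: 2034-11-17.

2034-11-13, 2034-11-14, 2034-11-17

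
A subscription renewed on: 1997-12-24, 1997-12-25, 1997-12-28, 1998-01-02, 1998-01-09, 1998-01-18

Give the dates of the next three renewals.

1998-01-29, 1998-02-11, 1998-02-26

Intervals are 1, 3, 5, 7, 9 days — an arithmetic progression with common difference 2.
Next gap: 11 days. 1998-01-18 + 11 days = 1998-01-29.
Next gap: 13 days. 1998-01-29 + 13 days = 1998-02-11.
Next gap: 15 days. 1998-02-11 + 15 days = 1998-02-26.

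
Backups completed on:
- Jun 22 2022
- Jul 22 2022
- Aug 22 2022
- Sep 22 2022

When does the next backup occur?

Each date is the 22nd; the gaps (30, 31, 31) track the month lengths.
The rule is the 22nd of each month.
Next: October 2022 → Oct 22 2022.

Oct 22 2022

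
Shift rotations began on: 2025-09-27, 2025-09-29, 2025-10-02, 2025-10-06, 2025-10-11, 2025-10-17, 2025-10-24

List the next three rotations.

2025-11-01, 2025-11-10, 2025-11-20

Intervals are 2, 3, 4, 5, 6, 7 days — an arithmetic progression with common difference 1.
Next gap: 8 days. 2025-10-24 + 8 days = 2025-11-01.
Next gap: 9 days. 2025-11-01 + 9 days = 2025-11-10.
Next gap: 10 days. 2025-11-10 + 10 days = 2025-11-20.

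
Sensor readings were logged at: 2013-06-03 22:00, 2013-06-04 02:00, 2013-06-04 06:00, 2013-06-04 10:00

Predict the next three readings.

2013-06-04 14:00, 2013-06-04 18:00, 2013-06-04 22:00

Gaps: 4, 4, 4 hours — each event is 4 hours after the previous one.
2013-06-04 10:00 + 4 h = 2013-06-04 14:00.
2013-06-04 14:00 + 4 h = 2013-06-04 18:00.
2013-06-04 18:00 + 4 h = 2013-06-04 22:00.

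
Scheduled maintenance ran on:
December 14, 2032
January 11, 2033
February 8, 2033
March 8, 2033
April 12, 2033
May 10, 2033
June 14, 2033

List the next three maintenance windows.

July 12, 2033; August 9, 2033; September 13, 2033

These are Tuesdays at 28- or 35-day spacing (28, 28, 28, 35, 28, 35).
The pattern: 2nd Tuesday of the month.
2nd Tuesday of July 2033: July 12, 2033.
August 2033 — 2nd Tuesday is August 9, 2033.
September 2033 — 2nd Tuesday is September 13, 2033.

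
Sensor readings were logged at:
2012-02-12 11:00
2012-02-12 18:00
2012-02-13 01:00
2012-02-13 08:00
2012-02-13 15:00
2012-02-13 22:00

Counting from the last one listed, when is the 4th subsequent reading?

2012-02-15 02:00

Gaps: 7, 7, 7, 7, 7 hours — each event is 7 hours after the previous one.
2012-02-13 22:00 + 7 h = 2012-02-14 05:00.
2012-02-14 05:00 + 7 h = 2012-02-14 12:00.
2012-02-14 12:00 + 7 h = 2012-02-14 19:00.
2012-02-14 19:00 + 7 h = 2012-02-15 02:00.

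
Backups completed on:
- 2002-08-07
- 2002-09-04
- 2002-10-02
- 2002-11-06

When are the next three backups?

2002-12-04, 2003-01-01, 2003-02-05

Gaps: 28, 28, 35 days — a mix of 28 and 35. Every date is a Wednesday.
Each is the 1st Wednesday of its month.
1st Wednesday of December 2002: 2002-12-04.
1st Wednesday of January 2003: 2003-01-01.
February 2003 — 1st Wednesday is 2003-02-05.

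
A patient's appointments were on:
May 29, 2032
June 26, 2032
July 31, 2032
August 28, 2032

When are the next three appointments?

All Saturdays; the gaps (28, 35, 28) vary with month length.
This is the last Saturday of each month.
September 2032 ends with Saturday September 25, 2032.
Last Saturday of October 2032: October 30, 2032.
November 2032 ends with Saturday November 27, 2032.

September 25, 2032; October 30, 2032; November 27, 2032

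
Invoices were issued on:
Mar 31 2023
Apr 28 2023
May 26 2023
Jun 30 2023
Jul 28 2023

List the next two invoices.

These are Fridays with 28, 28, 35, 28-day gaps.
Each is the final Friday of its month — Mar 31 2023 is past the 28th, so '4th Friday' doesn't fit.
August 2023 ends with Friday Aug 25 2023.
September 2023 ends with Friday Sep 29 2023.

Aug 25 2023, Sep 29 2023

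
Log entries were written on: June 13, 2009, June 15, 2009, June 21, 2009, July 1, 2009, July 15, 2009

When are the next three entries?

Intervals are 2, 6, 10, 14 days — an arithmetic progression with common difference 4.
Next gap: 18 days. July 15, 2009 + 18 days = August 2, 2009.
Next gap: 22 days. August 2, 2009 + 22 days = August 24, 2009.
Next gap: 26 days. August 24, 2009 + 26 days = September 19, 2009.

August 2, 2009; August 24, 2009; September 19, 2009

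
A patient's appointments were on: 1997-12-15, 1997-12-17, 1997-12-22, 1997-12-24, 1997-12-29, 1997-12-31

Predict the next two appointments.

Gaps: 2, 5, 2, 5, 2 days — not constant, but cyclic with period 2.
The events fall on every Monday and Wednesday.
Next Monday: 1998-01-05.
The following Wednesday is 1998-01-07.

1998-01-05, 1998-01-07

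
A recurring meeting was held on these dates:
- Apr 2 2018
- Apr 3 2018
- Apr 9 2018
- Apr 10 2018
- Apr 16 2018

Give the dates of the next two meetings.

Apr 17 2018, Apr 23 2018

The gap pattern 1, 6, 1, 6 repeats every 2 events.
These are the Mondays and Tuesdays of each week.
The following Tuesday is Apr 17 2018.
The following Monday is Apr 23 2018.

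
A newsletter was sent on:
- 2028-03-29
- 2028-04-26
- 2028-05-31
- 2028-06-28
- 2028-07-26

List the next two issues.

All Wednesdays; the gaps (28, 35, 28, 28) vary with month length.
This is the last Wednesday of each month.
Last Wednesday of August 2028: 2028-08-30.
September 2028 ends with Wednesday 2028-09-27.

2028-08-30, 2028-09-27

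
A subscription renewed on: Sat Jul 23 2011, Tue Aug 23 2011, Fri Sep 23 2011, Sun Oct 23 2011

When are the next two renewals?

The day-of-month is always 23 (31, 31, 30 days between events).
So this recurs on the 23rd of each month.
November 2011: Wed Nov 23 2011.
Next: December 2011 → Fri Dec 23 2011.

Wed Nov 23 2011, Fri Dec 23 2011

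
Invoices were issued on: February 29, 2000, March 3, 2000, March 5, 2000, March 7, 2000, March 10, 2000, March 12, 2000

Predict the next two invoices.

The gap pattern 3, 2, 2, 3, 2 repeats every 3 events.
These are the Tuesdays, Fridays and Sundays of each week.
Next Tuesday: March 14, 2000.
Next Friday: March 17, 2000.

March 14, 2000; March 17, 2000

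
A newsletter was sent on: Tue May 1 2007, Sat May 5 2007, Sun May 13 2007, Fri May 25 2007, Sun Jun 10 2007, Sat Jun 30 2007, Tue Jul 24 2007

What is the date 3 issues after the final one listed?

Gaps: 4, 8, 12, 16, 20, 24 days — each gap is 4 larger than the previous one.
Next gap: 28 days. Tue Jul 24 2007 + 28 days = Tue Aug 21 2007.
Next gap: 32 days. Tue Aug 21 2007 + 32 days = Sat Sep 22 2007.
Next gap: 36 days. Sat Sep 22 2007 + 36 days = Sun Oct 28 2007.

Sun Oct 28 2007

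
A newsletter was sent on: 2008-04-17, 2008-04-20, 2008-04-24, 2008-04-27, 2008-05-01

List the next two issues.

2008-05-04, 2008-05-08

Every event lands on a Thursday or Sunday (gaps cycle 3, 4, 3, 4).
So the schedule is: every Thursday and Sunday.
The following Sunday is 2008-05-04.
Next Thursday: 2008-05-08.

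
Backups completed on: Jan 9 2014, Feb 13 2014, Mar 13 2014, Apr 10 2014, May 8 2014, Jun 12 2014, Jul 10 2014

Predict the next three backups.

Aug 14 2014, Sep 11 2014, Oct 9 2014

These are Thursdays at 28- or 35-day spacing (35, 28, 28, 28, 35, 28).
The pattern: 2nd Thursday of the month.
2nd Thursday of August 2014: Aug 14 2014.
2nd Thursday of September 2014: Sep 11 2014.
October 2014 — 2nd Thursday is Oct 9 2014.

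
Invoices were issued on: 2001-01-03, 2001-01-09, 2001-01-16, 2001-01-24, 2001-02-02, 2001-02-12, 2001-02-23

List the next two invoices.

Gaps: 6, 7, 8, 9, 10, 11 days — each gap is 1 larger than the previous one.
Next gap: 12 days. 2001-02-23 + 12 days = 2001-03-07.
Next gap: 13 days. 2001-03-07 + 13 days = 2001-03-20.

2001-03-07, 2001-03-20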